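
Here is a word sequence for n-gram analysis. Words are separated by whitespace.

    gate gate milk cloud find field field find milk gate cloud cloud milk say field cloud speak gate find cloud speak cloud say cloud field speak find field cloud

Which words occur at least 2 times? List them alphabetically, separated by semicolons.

Unigram counts meeting the condition (at least 2 times):
  cloud: 8
  field: 5
  find: 4
  gate: 4
  milk: 3
  say: 2
  speak: 3

cloud; field; find; gate; milk; say; speak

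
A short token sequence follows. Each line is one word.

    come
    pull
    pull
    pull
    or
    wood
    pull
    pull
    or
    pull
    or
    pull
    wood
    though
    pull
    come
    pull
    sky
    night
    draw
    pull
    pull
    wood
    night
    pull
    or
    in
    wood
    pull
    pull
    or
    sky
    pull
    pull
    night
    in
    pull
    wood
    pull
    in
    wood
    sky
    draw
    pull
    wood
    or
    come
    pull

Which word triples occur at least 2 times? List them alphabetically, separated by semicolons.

Trigram counts meeting the condition (at least 2 times):
  pull or pull: 2
  pull pull or: 3
  wood pull pull: 2

pull or pull; pull pull or; wood pull pull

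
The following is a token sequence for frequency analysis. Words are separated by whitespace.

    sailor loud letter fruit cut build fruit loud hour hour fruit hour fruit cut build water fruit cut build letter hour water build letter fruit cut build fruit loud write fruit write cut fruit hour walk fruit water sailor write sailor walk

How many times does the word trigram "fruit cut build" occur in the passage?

Scanning the 40 overlapping trigram windows for "fruit cut build":
  position 4–6: fruit cut build
  position 13–15: fruit cut build
  position 17–19: fruit cut build
  position 25–27: fruit cut build

4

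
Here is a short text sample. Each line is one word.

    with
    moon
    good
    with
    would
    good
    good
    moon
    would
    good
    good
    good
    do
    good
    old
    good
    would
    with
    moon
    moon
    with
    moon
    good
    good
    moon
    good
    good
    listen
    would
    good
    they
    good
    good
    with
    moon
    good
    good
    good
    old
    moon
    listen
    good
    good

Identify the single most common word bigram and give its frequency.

"good good", 9 times

Bigram frequencies (highest first):
  good good: 9
  with moon: 4
  moon good: 4
  would good: 3
  good with: 2
  good moon: 2
  … (17 more, each ≤ 2)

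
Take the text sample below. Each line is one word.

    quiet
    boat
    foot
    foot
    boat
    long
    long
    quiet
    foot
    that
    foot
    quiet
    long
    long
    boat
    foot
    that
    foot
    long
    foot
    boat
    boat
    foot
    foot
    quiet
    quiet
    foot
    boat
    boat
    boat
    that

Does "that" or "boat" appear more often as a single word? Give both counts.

"that": 3 occurrences
"boat": 8 occurrences

"boat" (8 vs 3)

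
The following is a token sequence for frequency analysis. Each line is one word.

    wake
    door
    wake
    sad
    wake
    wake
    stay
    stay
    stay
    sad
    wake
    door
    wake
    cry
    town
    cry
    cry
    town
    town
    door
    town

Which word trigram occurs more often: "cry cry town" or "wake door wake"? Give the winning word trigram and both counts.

"cry cry town": 1 occurrence
"wake door wake": 2 occurrences

"wake door wake" (2 vs 1)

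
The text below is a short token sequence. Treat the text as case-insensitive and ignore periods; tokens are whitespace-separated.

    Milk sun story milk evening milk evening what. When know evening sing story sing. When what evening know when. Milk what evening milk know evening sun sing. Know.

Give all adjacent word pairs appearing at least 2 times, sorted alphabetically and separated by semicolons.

evening milk; know evening; milk evening; what evening

Bigram counts meeting the condition (at least 2 times):
  evening milk: 2
  know evening: 2
  milk evening: 2
  what evening: 2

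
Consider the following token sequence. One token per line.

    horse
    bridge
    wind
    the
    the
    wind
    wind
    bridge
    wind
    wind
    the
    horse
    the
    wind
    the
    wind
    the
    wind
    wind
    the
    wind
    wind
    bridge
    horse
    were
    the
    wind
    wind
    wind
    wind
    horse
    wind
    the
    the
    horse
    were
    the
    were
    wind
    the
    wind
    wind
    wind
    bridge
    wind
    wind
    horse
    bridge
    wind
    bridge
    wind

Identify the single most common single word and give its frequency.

Unigram frequencies (highest first):
  wind: 24
  the: 12
  horse: 6
  bridge: 6
  were: 3

"wind", 24 times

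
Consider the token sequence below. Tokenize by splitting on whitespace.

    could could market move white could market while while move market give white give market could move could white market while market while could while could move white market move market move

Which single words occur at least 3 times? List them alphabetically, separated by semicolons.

could; market; move; while; white

Unigram counts meeting the condition (at least 3 times):
  could: 7
  market: 8
  move: 6
  while: 5
  white: 4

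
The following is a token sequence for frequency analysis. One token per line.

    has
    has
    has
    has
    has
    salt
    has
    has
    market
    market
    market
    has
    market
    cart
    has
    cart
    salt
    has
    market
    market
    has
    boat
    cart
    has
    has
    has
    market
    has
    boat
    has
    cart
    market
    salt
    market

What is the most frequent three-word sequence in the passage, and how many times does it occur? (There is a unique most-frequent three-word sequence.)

Trigram frequencies (highest first):
  has has has: 4
  has has market: 2
  has market market: 2
  market market has: 2
  market has boat: 2
  has has salt: 1
  … (19 more, each ≤ 1)

"has has has", 4 times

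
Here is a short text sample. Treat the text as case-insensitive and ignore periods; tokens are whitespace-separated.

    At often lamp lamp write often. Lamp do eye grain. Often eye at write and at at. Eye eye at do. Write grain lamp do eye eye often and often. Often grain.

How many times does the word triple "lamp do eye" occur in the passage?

2

Scanning the 30 overlapping trigram windows for "lamp do eye":
  position 7–9: lamp do eye
  position 24–26: lamp do eye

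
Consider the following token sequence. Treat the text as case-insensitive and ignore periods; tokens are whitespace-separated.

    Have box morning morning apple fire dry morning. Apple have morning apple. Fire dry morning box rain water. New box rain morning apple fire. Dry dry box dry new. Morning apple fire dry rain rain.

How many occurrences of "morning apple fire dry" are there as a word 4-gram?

Scanning the 32 overlapping 4-gram windows for "morning apple fire dry":
  position 4–7: morning apple fire dry
  position 11–14: morning apple fire dry
  position 22–25: morning apple fire dry
  position 30–33: morning apple fire dry

4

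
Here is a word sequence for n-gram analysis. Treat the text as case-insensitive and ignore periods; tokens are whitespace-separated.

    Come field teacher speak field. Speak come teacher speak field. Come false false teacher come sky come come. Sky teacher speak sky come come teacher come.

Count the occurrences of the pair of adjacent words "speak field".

Scanning the 25 overlapping bigram windows for "speak field":
  position 4–5: speak field
  position 9–10: speak field

2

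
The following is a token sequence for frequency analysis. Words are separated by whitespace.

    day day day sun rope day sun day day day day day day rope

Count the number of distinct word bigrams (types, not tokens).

14 tokens → 13 bigram windows in total.
Repeated bigrams (each contributes count−1 duplicates):
  day day: 7
  day sun: 2
7 duplicate windows → 13 − 7 = 6 distinct.

6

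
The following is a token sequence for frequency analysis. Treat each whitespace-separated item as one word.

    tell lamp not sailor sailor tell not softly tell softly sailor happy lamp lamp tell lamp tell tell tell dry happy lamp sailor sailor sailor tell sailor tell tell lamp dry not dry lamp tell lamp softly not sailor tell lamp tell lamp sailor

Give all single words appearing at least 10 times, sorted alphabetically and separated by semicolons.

Unigram counts meeting the condition (at least 10 times):
  lamp: 10
  tell: 13

lamp; tell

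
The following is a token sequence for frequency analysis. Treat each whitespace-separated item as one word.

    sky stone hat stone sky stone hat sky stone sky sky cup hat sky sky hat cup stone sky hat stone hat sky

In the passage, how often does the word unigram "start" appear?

Scanning the 23 tokens for "start":
  (none found)

0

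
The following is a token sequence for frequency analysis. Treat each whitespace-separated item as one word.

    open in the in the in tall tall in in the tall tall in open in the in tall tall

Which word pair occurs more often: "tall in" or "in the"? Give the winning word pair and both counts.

"tall in": 2 occurrences
"in the": 4 occurrences

"in the" (4 vs 2)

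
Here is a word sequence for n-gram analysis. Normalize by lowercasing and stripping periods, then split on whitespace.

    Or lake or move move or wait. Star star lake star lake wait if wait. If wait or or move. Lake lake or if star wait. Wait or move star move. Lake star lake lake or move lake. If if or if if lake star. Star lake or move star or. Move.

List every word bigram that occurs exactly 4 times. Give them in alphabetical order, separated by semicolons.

Bigram counts meeting the condition (exactly 4 times):
  lake or: 4
  star lake: 4

lake or; star lake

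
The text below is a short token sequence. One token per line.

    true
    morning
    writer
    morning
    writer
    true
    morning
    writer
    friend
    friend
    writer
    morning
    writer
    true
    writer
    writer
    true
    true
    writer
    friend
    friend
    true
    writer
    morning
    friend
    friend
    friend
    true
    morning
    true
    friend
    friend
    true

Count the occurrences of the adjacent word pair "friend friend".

5

Scanning the 32 overlapping bigram windows for "friend friend":
  position 9–10: friend friend
  position 20–21: friend friend
  position 25–26: friend friend
  position 26–27: friend friend
  position 31–32: friend friend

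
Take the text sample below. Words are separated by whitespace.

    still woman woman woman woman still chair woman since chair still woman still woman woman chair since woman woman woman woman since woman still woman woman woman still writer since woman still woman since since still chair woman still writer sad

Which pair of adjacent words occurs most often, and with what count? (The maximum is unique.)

"woman woman", 9 times

Bigram frequencies (highest first):
  woman woman: 9
  woman still: 6
  still woman: 5
  woman since: 3
  since woman: 3
  still chair: 2
  … (10 more, each ≤ 2)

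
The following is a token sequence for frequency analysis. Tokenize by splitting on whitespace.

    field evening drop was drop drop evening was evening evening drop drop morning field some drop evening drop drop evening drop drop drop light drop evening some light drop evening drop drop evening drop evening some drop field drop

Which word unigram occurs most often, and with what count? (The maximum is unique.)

Unigram frequencies (highest first):
  drop: 18
  evening: 10
  field: 3
  some: 3
  was: 2
  light: 2
  … (1 more, each ≤ 1)

"drop", 18 times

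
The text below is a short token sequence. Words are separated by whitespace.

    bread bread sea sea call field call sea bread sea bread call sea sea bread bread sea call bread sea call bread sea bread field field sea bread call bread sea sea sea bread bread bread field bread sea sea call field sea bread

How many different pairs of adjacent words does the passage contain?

14

44 tokens → 43 bigram windows in total.
Repeated bigrams (each contributes count−1 duplicates):
  bread sea: 7
  sea bread: 7
  sea sea: 5
  bread bread: 4
  sea call: 4
  call bread: 3
  bread call: 2
  bread field: 2
  … (3 more repeated)
29 duplicate windows → 43 − 29 = 14 distinct.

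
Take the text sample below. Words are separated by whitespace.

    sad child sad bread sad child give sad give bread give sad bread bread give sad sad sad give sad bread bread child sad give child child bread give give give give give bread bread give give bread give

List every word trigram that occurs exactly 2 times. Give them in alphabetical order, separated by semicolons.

bread bread give; bread give give; bread give sad; give bread give; give give bread; give sad bread; sad bread bread

Trigram counts meeting the condition (exactly 2 times):
  bread bread give: 2
  bread give give: 2
  bread give sad: 2
  give bread give: 2
  give give bread: 2
  give sad bread: 2
  sad bread bread: 2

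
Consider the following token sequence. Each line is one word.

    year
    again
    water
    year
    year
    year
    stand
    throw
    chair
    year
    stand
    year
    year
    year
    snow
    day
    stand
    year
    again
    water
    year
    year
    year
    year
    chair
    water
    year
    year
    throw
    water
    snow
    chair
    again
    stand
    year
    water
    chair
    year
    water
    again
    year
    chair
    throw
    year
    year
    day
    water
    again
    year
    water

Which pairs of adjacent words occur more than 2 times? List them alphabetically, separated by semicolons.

stand year; water year; year water; year year

Bigram counts meeting the condition (more than 2 times):
  stand year: 3
  water year: 3
  year water: 3
  year year: 9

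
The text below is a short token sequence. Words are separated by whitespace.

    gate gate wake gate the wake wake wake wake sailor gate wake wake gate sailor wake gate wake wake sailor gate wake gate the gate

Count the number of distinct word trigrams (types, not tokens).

16

25 tokens → 23 trigram windows in total.
Repeated trigrams (each contributes count−1 duplicates):
  gate wake gate: 2
  gate wake wake: 2
  sailor gate wake: 2
  wake gate the: 2
  wake sailor gate: 2
  wake wake sailor: 2
  wake wake wake: 2
7 duplicate windows → 23 − 7 = 16 distinct.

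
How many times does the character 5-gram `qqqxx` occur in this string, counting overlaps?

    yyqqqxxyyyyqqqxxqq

Sliding a length-5 window over the 18 characters (14 positions):
  position 3–7: qqqxx
  position 12–16: qqqxx

2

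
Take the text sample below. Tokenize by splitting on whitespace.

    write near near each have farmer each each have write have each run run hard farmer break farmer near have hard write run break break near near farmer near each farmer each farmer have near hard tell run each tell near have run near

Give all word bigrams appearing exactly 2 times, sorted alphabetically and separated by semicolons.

Bigram counts meeting the condition (exactly 2 times):
  each farmer: 2
  each have: 2
  farmer each: 2
  farmer near: 2
  near each: 2
  near have: 2
  near near: 2

each farmer; each have; farmer each; farmer near; near each; near have; near near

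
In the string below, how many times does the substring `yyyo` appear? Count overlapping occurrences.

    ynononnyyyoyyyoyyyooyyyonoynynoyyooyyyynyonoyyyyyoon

Sliding a length-4 window over the 52 characters (49 positions):
  position 8–11: yyyo
  position 12–15: yyyo
  position 16–19: yyyo
  position 21–24: yyyo
  position 47–50: yyyo

5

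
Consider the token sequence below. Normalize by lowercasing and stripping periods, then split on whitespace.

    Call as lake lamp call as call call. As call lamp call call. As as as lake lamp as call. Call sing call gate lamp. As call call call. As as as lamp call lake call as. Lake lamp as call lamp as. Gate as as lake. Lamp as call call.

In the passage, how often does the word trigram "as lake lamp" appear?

4

Scanning the 49 overlapping trigram windows for "as lake lamp":
  position 2–4: as lake lamp
  position 16–18: as lake lamp
  position 37–39: as lake lamp
  position 46–48: as lake lamp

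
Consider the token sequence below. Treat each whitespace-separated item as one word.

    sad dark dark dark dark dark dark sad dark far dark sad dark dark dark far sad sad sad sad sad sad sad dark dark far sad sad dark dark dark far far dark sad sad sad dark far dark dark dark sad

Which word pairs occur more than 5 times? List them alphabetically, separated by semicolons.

Bigram counts meeting the condition (more than 5 times):
  dark dark: 12
  sad dark: 6
  sad sad: 9

dark dark; sad dark; sad sad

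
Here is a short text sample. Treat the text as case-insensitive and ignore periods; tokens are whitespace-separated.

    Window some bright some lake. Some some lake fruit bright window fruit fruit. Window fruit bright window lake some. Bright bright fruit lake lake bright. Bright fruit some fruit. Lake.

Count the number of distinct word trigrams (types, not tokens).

30 tokens → 28 trigram windows in total.
Repeated trigrams (each contributes count−1 duplicates):
  bright bright fruit: 2
  fruit bright window: 2
2 duplicate windows → 28 − 2 = 26 distinct.

26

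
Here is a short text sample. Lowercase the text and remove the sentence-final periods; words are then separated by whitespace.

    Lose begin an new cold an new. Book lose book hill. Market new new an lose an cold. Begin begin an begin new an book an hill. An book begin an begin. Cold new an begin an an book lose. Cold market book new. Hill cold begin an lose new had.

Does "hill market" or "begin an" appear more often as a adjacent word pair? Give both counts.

"hill market": 1 occurrence
"begin an": 5 occurrences

"begin an" (5 vs 1)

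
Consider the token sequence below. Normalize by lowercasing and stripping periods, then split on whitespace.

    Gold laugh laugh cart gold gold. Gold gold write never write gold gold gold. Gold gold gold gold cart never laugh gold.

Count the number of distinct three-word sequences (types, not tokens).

14

22 tokens → 20 trigram windows in total.
Repeated trigrams (each contributes count−1 duplicates):
  gold gold gold: 7
6 duplicate windows → 20 − 6 = 14 distinct.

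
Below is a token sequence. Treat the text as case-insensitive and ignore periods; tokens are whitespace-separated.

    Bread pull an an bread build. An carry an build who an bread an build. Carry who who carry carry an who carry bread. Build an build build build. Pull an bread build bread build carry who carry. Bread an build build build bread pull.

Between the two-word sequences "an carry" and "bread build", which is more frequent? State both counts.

"bread build" (4 vs 1)

"an carry": 1 occurrence
"bread build": 4 occurrences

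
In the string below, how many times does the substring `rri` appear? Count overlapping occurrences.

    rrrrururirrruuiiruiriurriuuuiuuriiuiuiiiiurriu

2

Sliding a length-3 window over the 46 characters (44 positions):
  position 23–25: rri
  position 43–45: rri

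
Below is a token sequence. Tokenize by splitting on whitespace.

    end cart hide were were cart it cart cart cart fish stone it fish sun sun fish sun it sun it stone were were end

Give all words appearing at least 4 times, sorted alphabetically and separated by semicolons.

Unigram counts meeting the condition (at least 4 times):
  cart: 5
  it: 4
  sun: 4
  were: 4

cart; it; sun; were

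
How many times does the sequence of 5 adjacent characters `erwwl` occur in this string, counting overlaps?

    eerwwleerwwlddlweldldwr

Sliding a length-5 window over the 23 characters (19 positions):
  position 2–6: erwwl
  position 8–12: erwwl

2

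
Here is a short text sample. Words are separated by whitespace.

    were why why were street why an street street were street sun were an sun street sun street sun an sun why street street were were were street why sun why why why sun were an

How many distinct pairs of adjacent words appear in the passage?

36 tokens → 35 bigram windows in total.
Repeated bigrams (each contributes count−1 duplicates):
  street sun: 3
  were street: 3
  why why: 3
  an sun: 2
  street street: 2
  street were: 2
  street why: 2
  sun street: 2
  … (5 more repeated)
16 duplicate windows → 35 − 16 = 19 distinct.

19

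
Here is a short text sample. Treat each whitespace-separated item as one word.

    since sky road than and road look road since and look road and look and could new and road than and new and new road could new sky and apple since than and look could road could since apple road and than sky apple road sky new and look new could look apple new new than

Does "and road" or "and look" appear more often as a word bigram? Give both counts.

"and road": 2 occurrences
"and look": 4 occurrences

"and look" (4 vs 2)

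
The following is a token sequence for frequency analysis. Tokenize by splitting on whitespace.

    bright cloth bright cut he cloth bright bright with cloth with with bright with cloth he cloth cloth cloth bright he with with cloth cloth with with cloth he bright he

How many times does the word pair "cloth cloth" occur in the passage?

3

Scanning the 30 overlapping bigram windows for "cloth cloth":
  position 17–18: cloth cloth
  position 18–19: cloth cloth
  position 24–25: cloth cloth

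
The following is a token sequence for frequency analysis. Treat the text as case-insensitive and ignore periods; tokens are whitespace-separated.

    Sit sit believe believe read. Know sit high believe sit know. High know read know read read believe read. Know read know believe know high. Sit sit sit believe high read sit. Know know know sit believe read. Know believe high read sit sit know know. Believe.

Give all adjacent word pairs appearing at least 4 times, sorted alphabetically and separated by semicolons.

read know; sit sit

Bigram counts meeting the condition (at least 4 times):
  read know: 5
  sit sit: 4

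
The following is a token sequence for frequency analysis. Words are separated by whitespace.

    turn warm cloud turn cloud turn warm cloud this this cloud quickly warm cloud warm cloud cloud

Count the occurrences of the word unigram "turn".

Scanning the 17 tokens for "turn":
  position 1: turn
  position 4: turn
  position 6: turn

3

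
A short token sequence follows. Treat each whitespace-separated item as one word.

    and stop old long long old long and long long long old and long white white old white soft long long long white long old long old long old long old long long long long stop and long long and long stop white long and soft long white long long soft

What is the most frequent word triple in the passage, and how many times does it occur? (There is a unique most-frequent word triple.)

Trigram frequencies (highest first):
  long old long: 5
  long long long: 4
  old long old: 3
  old long long: 2
  long long old: 2
  long and long: 2
  … (29 more, each ≤ 2)

"long old long", 5 times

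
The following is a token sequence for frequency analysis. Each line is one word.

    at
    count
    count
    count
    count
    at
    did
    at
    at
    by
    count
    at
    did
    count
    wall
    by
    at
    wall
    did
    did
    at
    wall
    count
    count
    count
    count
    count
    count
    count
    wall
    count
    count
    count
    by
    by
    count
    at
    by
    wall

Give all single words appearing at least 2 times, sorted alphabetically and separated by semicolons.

at; by; count; did; wall

Unigram counts meeting the condition (at least 2 times):
  at: 8
  by: 5
  count: 17
  did: 4
  wall: 5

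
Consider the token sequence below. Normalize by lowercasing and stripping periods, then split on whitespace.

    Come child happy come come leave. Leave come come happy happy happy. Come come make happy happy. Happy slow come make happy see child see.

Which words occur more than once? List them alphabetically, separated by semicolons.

child; come; happy; leave; make; see

Unigram counts meeting the condition (more than once):
  child: 2
  come: 8
  happy: 8
  leave: 2
  make: 2
  see: 2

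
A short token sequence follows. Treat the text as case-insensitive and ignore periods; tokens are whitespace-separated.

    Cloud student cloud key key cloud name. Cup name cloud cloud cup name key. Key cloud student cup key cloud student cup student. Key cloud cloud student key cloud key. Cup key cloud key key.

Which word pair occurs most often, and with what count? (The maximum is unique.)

Bigram frequencies (highest first):
  key cloud: 6
  cloud student: 4
  cloud key: 3
  key key: 3
  cup name: 2
  cloud cloud: 2
  … (11 more, each ≤ 2)

"key cloud", 6 times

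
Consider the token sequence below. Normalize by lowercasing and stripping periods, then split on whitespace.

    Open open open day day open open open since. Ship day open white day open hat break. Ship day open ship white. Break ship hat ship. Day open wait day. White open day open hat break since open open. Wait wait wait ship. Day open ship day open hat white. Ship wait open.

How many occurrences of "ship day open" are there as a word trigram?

Scanning the 51 overlapping trigram windows for "ship day open":
  position 10–12: ship day open
  position 18–20: ship day open
  position 26–28: ship day open
  position 43–45: ship day open
  position 46–48: ship day open

5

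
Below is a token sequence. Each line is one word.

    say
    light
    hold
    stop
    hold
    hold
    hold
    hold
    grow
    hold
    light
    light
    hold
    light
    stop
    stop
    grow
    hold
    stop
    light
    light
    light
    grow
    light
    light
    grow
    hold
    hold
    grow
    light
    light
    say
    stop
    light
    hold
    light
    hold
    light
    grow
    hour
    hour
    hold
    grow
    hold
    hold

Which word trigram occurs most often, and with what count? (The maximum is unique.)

"light hold light", 3 times

Trigram frequencies (highest first):
  light hold light: 3
  hold hold hold: 2
  hold hold grow: 2
  hold grow hold: 2
  light light grow: 2
  grow light light: 2
  … (29 more, each ≤ 2)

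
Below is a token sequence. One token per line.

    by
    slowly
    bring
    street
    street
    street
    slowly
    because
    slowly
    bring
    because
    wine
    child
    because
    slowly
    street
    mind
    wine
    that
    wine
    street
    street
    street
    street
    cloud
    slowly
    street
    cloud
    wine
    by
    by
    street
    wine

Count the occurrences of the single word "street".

Scanning the 33 tokens for "street":
  position 4: street
  position 5: street
  position 6: street
  position 16: street
  position 21: street
  position 22: street
  position 23: street
  position 24: street
  position 27: street
  position 32: street

10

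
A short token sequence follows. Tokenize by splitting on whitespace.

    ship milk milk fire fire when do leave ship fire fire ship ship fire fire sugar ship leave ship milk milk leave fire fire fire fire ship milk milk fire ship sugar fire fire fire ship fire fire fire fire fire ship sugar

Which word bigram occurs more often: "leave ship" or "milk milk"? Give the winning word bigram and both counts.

"milk milk" (3 vs 2)

"leave ship": 2 occurrences
"milk milk": 3 occurrences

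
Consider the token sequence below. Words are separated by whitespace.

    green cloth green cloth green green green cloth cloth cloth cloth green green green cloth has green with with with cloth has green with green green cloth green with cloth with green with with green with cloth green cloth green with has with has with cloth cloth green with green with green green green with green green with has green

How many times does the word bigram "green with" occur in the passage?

Scanning the 59 overlapping bigram windows for "green with":
  position 17–18: green with
  position 23–24: green with
  position 28–29: green with
  position 32–33: green with
  position 35–36: green with
  position 40–41: green with
  position 48–49: green with
  position 50–51: green with
  position 54–55: green with
  position 57–58: green with

10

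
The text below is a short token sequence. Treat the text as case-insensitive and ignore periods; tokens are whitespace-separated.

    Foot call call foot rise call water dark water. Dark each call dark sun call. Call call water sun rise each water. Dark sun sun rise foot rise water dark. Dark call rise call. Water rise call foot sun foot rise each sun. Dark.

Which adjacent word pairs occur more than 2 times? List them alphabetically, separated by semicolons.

call call; call water; foot rise; rise call; water dark

Bigram counts meeting the condition (more than 2 times):
  call call: 3
  call water: 3
  foot rise: 3
  rise call: 3
  water dark: 4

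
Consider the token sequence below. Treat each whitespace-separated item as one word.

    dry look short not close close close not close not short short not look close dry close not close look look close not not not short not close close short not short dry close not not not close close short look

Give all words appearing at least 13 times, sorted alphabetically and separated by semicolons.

close; not

Unigram counts meeting the condition (at least 13 times):
  close: 13
  not: 13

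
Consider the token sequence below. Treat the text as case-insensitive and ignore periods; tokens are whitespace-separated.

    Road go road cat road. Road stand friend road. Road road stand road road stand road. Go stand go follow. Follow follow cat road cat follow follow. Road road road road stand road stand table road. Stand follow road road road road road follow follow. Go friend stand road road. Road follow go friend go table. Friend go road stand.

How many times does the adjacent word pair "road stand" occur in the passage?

Scanning the 59 overlapping bigram windows for "road stand":
  position 6–7: road stand
  position 11–12: road stand
  position 14–15: road stand
  position 31–32: road stand
  position 33–34: road stand
  position 36–37: road stand
  position 59–60: road stand

7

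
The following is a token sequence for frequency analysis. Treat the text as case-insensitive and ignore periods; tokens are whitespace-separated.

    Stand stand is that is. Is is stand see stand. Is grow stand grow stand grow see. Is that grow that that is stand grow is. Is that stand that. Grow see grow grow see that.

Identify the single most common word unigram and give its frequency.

"is", 9 times

Unigram frequencies (highest first):
  is: 9
  stand: 8
  grow: 8
  that: 7
  see: 4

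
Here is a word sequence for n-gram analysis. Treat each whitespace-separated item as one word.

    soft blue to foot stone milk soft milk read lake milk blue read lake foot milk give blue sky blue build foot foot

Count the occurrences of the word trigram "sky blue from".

Scanning the 21 overlapping trigram windows for "sky blue from":
  (none found)

0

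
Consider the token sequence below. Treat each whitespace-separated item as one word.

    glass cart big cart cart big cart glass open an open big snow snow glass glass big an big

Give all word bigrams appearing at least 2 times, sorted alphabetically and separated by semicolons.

big cart; cart big

Bigram counts meeting the condition (at least 2 times):
  big cart: 2
  cart big: 2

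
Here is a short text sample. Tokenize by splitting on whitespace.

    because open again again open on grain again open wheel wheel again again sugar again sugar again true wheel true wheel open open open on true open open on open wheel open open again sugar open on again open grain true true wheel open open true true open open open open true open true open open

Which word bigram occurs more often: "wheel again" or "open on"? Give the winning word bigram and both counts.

"open on" (4 vs 1)

"wheel again": 1 occurrence
"open on": 4 occurrences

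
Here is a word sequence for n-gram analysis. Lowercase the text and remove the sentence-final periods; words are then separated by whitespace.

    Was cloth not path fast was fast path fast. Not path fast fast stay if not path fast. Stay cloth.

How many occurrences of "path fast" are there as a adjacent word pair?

4

Scanning the 19 overlapping bigram windows for "path fast":
  position 4–5: path fast
  position 8–9: path fast
  position 11–12: path fast
  position 17–18: path fast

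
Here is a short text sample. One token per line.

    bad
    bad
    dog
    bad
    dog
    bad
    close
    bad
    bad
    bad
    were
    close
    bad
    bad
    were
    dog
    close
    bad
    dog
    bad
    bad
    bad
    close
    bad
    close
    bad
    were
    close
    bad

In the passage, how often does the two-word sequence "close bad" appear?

6

Scanning the 28 overlapping bigram windows for "close bad":
  position 7–8: close bad
  position 12–13: close bad
  position 17–18: close bad
  position 23–24: close bad
  position 25–26: close bad
  position 28–29: close bad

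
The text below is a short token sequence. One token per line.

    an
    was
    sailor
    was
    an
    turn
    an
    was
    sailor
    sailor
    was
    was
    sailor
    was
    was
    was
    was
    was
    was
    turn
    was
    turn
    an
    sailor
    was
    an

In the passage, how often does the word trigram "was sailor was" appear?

2

Scanning the 24 overlapping trigram windows for "was sailor was":
  position 2–4: was sailor was
  position 12–14: was sailor was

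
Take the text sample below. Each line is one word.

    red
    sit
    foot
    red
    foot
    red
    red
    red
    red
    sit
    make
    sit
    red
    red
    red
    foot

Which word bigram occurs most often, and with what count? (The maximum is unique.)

"red red", 5 times

Bigram frequencies (highest first):
  red red: 5
  red sit: 2
  foot red: 2
  red foot: 2
  sit foot: 1
  sit make: 1
  … (2 more, each ≤ 1)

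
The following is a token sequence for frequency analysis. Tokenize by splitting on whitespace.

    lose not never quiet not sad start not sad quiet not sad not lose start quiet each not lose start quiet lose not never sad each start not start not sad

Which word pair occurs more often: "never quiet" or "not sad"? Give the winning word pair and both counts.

"not sad" (4 vs 1)

"never quiet": 1 occurrence
"not sad": 4 occurrences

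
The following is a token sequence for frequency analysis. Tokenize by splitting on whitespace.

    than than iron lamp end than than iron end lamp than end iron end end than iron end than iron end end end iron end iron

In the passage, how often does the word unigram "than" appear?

7

Scanning the 26 tokens for "than":
  position 1: than
  position 2: than
  position 6: than
  position 7: than
  position 11: than
  position 16: than
  position 19: than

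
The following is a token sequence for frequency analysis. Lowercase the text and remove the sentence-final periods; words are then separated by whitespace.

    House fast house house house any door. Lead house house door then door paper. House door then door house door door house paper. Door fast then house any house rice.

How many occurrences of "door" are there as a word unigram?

Scanning the 30 tokens for "door":
  position 7: door
  position 11: door
  position 13: door
  position 16: door
  position 18: door
  position 20: door
  position 21: door
  position 24: door

8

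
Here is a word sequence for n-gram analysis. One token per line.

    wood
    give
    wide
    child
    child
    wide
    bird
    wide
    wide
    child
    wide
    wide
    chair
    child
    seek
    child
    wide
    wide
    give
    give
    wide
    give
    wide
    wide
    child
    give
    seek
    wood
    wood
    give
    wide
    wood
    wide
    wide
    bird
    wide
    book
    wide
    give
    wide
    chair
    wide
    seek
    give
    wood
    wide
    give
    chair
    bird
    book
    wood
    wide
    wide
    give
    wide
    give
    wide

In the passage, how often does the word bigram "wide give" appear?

6

Scanning the 56 overlapping bigram windows for "wide give":
  position 18–19: wide give
  position 21–22: wide give
  position 38–39: wide give
  position 46–47: wide give
  position 53–54: wide give
  position 55–56: wide give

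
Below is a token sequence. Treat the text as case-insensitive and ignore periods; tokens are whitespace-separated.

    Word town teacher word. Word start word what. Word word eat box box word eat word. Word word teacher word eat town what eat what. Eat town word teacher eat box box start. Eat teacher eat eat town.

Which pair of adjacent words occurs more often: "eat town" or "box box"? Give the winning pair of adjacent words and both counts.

"eat town": 3 occurrences
"box box": 2 occurrences

"eat town" (3 vs 2)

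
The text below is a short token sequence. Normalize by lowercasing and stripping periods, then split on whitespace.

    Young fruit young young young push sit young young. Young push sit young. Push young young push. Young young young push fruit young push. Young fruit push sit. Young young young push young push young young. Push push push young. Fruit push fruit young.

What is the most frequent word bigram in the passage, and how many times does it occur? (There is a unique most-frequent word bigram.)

Bigram frequencies (highest first):
  young young: 10
  young push: 9
  push young: 6
  young fruit: 3
  fruit young: 3
  push sit: 3
  … (4 more, each ≤ 3)

"young young", 10 times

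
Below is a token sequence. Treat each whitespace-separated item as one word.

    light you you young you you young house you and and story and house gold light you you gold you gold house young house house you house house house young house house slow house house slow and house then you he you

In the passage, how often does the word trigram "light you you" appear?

2

Scanning the 40 overlapping trigram windows for "light you you":
  position 1–3: light you you
  position 16–18: light you you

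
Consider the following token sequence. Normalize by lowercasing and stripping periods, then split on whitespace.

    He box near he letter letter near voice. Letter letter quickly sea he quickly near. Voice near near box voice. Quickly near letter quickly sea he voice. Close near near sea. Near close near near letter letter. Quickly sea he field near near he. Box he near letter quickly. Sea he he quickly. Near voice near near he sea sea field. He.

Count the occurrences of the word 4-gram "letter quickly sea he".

Scanning the 59 overlapping 4-gram windows for "letter quickly sea he":
  position 10–13: letter quickly sea he
  position 23–26: letter quickly sea he
  position 37–40: letter quickly sea he
  position 48–51: letter quickly sea he

4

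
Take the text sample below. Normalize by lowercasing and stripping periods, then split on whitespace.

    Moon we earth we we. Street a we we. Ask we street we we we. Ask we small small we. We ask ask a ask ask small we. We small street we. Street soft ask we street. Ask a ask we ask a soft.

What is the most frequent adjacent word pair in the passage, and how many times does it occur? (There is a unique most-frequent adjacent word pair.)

"we we", 6 times

Bigram frequencies (highest first):
  we we: 6
  we street: 4
  we ask: 4
  ask we: 4
  ask a: 3
  street we: 2
  … (16 more, each ≤ 2)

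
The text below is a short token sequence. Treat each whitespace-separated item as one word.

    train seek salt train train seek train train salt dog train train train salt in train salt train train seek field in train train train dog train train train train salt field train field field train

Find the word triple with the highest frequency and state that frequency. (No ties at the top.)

"train train train", 4 times

Trigram frequencies (highest first):
  train train train: 4
  train train salt: 3
  salt train train: 2
  train train seek: 2
  dog train train: 2
  train seek salt: 1
  … (20 more, each ≤ 1)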